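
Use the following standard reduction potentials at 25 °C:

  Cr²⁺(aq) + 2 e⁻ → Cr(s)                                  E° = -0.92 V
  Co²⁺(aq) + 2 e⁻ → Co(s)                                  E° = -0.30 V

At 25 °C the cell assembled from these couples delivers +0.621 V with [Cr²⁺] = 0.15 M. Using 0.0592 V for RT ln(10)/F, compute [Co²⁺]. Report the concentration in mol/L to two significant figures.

Co²⁺/Co is the cathode, Cr²⁺/Cr the anode: E°cell = +0.62 V, n = 2.
Overall reaction: Co²⁺(aq) + Cr(s) → Co(s) + Cr²⁺(aq); Q = [Cr²⁺]^1/[Co²⁺]^1.
From E = E° − (0.0592/n) log Q: log Q = (E° − E)·n/0.0592 = (+0.62 − (+0.621))·2/0.0592 = -0.0338.
So 1·log[Co²⁺] = 1·log(0.15) − log Q = -0.8239 − (-0.0338) = -0.7901; [Co²⁺] = 10^(-0.7901) ≈ 0.16 M.

0.16 M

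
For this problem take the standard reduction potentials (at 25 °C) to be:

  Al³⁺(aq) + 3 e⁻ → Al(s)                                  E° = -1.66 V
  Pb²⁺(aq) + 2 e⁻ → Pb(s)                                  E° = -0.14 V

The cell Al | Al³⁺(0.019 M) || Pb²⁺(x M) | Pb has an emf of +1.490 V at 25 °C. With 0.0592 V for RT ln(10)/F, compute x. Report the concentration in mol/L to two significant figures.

Pb²⁺/Pb is the cathode, Al³⁺/Al the anode: E°cell = +1.52 V, n = 6.
Overall reaction: 3 Pb²⁺(aq) + 2 Al(s) → 3 Pb(s) + 2 Al³⁺(aq); Q = [Al³⁺]^2/[Pb²⁺]^3.
From E = E° − (0.0592/n) log Q: log Q = (E° − E)·n/0.0592 = (+1.52 − (+1.490))·6/0.0592 = 3.0405.
So 3·log[Pb²⁺] = 2·log(0.019) − log Q = -3.4425 − (3.0405) = -6.4830; log[Pb²⁺] = -6.4830 / 3 = -2.1610; [Pb²⁺] = 10^(-2.1610) ≈ 0.0069 M.

0.0069 M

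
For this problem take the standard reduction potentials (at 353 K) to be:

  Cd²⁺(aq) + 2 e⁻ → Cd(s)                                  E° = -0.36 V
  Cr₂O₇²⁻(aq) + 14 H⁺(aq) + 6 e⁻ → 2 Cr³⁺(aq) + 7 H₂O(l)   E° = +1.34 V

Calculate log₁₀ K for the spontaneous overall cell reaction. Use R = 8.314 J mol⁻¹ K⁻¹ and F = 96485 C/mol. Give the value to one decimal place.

145.6

Cathode: Cr₂O₇²⁻/Cr³⁺; anode: Cd²⁺/Cd. E°cell = (+1.34) − (-0.36) = +1.70 V, with n = 6.
ΔG° = −nFE° = −RT ln K, so ln K = nFE°/(RT) = (6)(96485)(+1.70) / ((8.314)(353)) = 335.332.
log₁₀ K = 335.332 / ln 10 = 145.6.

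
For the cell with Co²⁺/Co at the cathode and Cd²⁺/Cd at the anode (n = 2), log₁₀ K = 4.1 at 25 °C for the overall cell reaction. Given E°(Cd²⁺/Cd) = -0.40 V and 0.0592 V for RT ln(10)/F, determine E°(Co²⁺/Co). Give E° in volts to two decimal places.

E°cell = (0.0592/n)·log K = (0.0592/2)(4.1) = +0.121 V.
Since Co²⁺/Co is the cathode and Cd²⁺/Cd the anode, E°cell = E°(Co²⁺/Co) − E°(Cd²⁺/Cd).
So E°(Co²⁺/Co) = E°cell + E°(Cd²⁺/Cd) = +0.121 + (-0.40) = -0.28 V.

-0.28 V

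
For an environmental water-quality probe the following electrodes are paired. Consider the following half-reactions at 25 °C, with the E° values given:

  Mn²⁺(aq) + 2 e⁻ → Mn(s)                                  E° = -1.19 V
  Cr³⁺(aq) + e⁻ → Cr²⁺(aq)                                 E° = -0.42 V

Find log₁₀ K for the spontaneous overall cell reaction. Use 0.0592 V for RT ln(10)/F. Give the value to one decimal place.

26.0

Cathode: Cr³⁺/Cr²⁺; anode: Mn²⁺/Mn. E°cell = +0.77 V, n = 2.
log K = nE°cell / 0.0592 = (2)(+0.77) / 0.0592 = 26.0.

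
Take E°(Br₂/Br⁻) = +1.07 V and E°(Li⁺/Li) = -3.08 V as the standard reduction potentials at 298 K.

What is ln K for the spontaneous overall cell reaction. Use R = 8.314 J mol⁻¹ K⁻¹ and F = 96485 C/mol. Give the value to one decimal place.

323.2

Cathode: Br₂/Br⁻; anode: Li⁺/Li. E°cell = (+1.07) − (-3.08) = +4.15 V, with n = 2.
ΔG° = −nFE° = −RT ln K, so ln K = nFE°/(RT) = (2)(96485)(+4.15) / ((8.314)(298)) = 323.230.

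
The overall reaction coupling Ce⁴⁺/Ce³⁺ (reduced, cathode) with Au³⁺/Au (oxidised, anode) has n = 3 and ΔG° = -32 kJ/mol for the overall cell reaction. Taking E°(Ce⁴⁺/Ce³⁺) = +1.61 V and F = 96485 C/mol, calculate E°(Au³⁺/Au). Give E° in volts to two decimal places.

E°cell = −ΔG°/(nF) = −(-32×10³)/((3)(96485)) = +0.111 V.
Since Ce⁴⁺/Ce³⁺ is the cathode and Au³⁺/Au the anode, E°cell = E°(Ce⁴⁺/Ce³⁺) − E°(Au³⁺/Au).
So E°(Au³⁺/Au) = E°(Ce⁴⁺/Ce³⁺) − E°cell = (+1.61) − (+0.111) = +1.50 V.

+1.50 V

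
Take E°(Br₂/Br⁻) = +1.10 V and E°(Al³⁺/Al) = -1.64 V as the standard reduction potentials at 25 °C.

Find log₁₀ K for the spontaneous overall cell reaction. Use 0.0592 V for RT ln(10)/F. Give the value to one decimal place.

277.7

Cathode: Br₂/Br⁻; anode: Al³⁺/Al. E°cell = +2.74 V, n = 6.
log K = nE°cell / 0.0592 = (6)(+2.74) / 0.0592 = 277.7.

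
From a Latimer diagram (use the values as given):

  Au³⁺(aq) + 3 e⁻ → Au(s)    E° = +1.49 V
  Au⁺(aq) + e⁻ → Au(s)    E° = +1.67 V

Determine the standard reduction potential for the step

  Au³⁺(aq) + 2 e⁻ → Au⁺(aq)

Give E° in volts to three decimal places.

Sequential free energies add, so n₃E°₃ = n₁E°₁ + n₂E°₂.
With n₃ = 3, and the known step contributing 1×(+1.67) V, the unknown satisfies 2·E° = 3×(+1.49) − 1×(+1.67) = +2.800.
E° = +2.800 / 2 = +1.400 V.

+1.400 V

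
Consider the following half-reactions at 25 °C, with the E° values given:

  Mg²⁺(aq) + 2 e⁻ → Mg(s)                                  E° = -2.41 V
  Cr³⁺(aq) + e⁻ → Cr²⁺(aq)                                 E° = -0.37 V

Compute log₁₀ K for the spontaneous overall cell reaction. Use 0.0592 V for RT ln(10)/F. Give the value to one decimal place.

Cathode: Cr³⁺/Cr²⁺; anode: Mg²⁺/Mg. E°cell = +2.04 V, n = 2.
log K = nE°cell / 0.0592 = (2)(+2.04) / 0.0592 = 68.9.

68.9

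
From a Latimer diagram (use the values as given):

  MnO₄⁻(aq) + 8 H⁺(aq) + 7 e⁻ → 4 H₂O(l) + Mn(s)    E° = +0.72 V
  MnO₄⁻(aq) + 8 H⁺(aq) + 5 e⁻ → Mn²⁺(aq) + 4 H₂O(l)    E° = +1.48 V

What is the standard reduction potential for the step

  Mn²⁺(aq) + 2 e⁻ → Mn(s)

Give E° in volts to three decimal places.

Sequential free energies add, so n₃E°₃ = n₁E°₁ + n₂E°₂.
With n₃ = 7, and the known step contributing 5×(+1.48) V, the unknown satisfies 2·E° = 7×(+0.72) − 5×(+1.48) = -2.360.
E° = -2.360 / 2 = -1.180 V.

-1.180 V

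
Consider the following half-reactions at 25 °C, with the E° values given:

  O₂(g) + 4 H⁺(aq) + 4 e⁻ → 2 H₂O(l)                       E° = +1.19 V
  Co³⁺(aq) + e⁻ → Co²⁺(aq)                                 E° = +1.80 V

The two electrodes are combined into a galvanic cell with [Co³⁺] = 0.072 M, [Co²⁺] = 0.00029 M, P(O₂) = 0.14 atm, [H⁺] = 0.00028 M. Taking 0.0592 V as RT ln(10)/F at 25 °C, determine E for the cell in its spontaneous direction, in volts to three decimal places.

Co³⁺/Co²⁺ is the cathode (higher E°), O₂/H₂O the anode: E°cell = +1.80 − (+1.19) = +0.61 V, n = 4.
Overall: 4 Co³⁺(aq) + 2 H₂O(l) → 4 Co²⁺(aq) + O₂(g) + 4 H⁺(aq)
Q = [Co²⁺]^4·P(O₂)·[H⁺]^4 / ([Co³⁺]^4); log Q = -24.645.
E = E° − (0.0592/n) log Q = +0.61 − (0.0592/4)(-24.645) = +0.975 V.

+0.975 V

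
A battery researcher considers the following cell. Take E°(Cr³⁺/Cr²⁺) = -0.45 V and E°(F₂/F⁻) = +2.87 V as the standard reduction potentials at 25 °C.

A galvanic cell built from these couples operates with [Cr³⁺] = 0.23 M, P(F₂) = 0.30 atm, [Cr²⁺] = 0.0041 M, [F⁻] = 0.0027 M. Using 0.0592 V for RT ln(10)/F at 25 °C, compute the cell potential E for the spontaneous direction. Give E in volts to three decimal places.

F₂/F⁻ is the cathode (higher E°), Cr³⁺/Cr²⁺ the anode: E°cell = +2.87 − (-0.45) = +3.32 V, n = 2.
Overall: F₂(g) + 2 Cr²⁺(aq) → 2 F⁻(aq) + 2 Cr³⁺(aq)
Q = [F⁻]^2·[Cr³⁺]^2 / (P(F₂)·[Cr²⁺]^2); log Q = -1.117.
E = E° − (0.0592/n) log Q = +3.32 − (0.0592/2)(-1.117) = +3.353 V.

+3.353 V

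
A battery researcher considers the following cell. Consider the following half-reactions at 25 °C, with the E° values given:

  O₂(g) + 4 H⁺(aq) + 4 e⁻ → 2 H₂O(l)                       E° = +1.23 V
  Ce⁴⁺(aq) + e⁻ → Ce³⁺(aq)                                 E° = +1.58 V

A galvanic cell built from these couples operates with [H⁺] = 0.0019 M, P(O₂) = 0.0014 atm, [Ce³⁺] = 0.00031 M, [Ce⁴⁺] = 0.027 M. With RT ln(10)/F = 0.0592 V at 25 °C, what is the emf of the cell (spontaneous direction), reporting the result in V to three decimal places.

Ce⁴⁺/Ce³⁺ is the cathode (higher E°), O₂/H₂O the anode: E°cell = +1.58 − (+1.23) = +0.35 V, n = 4.
Overall: 4 Ce⁴⁺(aq) + 2 H₂O(l) → 4 Ce³⁺(aq) + O₂(g) + 4 H⁺(aq)
Q = [Ce³⁺]^4·P(O₂)·[H⁺]^4 / ([Ce⁴⁺]^4); log Q = -21.499.
E = E° − (0.0592/n) log Q = +0.35 − (0.0592/4)(-21.499) = +0.668 V.

+0.668 V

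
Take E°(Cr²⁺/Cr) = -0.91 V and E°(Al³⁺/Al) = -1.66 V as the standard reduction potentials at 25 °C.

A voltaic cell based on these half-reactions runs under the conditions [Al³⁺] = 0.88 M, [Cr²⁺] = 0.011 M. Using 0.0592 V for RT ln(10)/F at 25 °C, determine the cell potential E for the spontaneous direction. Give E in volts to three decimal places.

Cr²⁺/Cr is the cathode (higher E°), Al³⁺/Al the anode: E°cell = -0.91 − (-1.66) = +0.75 V, n = 6.
Overall: 3 Cr²⁺(aq) + 2 Al(s) → 3 Cr(s) + 2 Al³⁺(aq)
Q = [Al³⁺]^2 / ([Cr²⁺]^3); log Q = 5.765.
E = E° − (0.0592/n) log Q = +0.75 − (0.0592/6)(5.765) = +0.693 V.

+0.693 V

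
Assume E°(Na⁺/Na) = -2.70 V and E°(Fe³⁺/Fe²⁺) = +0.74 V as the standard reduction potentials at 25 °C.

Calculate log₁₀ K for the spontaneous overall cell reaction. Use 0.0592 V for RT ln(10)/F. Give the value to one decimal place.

58.1

Cathode: Fe³⁺/Fe²⁺; anode: Na⁺/Na. E°cell = +3.44 V, n = 1.
log K = nE°cell / 0.0592 = (1)(+3.44) / 0.0592 = 58.1.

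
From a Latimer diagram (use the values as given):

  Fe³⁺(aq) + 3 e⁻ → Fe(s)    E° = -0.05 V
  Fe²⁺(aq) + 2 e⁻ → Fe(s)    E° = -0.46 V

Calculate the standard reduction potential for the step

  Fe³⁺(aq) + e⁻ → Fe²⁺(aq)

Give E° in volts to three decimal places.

Sequential free energies add, so n₃E°₃ = n₁E°₁ + n₂E°₂.
With n₃ = 3, and the known step contributing 2×(-0.46) V, the unknown satisfies 1·E° = 3×(-0.05) − 2×(-0.46) = +0.770.
E° = +0.770 / 1 = +0.770 V.

+0.770 V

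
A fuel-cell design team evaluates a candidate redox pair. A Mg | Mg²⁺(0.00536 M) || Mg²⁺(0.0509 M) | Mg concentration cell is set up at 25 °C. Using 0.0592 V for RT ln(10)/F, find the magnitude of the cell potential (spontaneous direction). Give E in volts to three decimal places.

+0.029 V

For a concentration cell E°cell = 0. The 0.0509 M side is the cathode (reduction is favoured where [Mg²⁺] is higher).
With n = 2, E = −(0.0592/2) log([Mg²⁺]ₐₙ/[Mg²⁺]꜀ₐₜ) = −(0.0592/2) log(0.00536/0.0509) = −(0.0592/2)(-0.978) = +0.029 V.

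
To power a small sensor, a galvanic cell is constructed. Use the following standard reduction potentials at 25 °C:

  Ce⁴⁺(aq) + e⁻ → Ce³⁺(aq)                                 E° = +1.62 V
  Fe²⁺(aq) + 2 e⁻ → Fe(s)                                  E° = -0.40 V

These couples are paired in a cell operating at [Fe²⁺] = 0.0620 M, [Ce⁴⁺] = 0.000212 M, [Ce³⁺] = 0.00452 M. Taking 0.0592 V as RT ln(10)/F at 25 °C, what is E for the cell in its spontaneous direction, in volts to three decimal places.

+1.977 V

Ce⁴⁺/Ce³⁺ is the cathode (higher E°), Fe²⁺/Fe the anode: E°cell = +1.62 − (-0.40) = +2.02 V, n = 2.
Overall: 2 Ce⁴⁺(aq) + Fe(s) → 2 Ce³⁺(aq) + Fe²⁺(aq)
Q = [Ce³⁺]^2·[Fe²⁺] / ([Ce⁴⁺]^2); log Q = 1.450.
E = E° − (0.0592/n) log Q = +2.02 − (0.0592/2)(1.450) = +1.977 V.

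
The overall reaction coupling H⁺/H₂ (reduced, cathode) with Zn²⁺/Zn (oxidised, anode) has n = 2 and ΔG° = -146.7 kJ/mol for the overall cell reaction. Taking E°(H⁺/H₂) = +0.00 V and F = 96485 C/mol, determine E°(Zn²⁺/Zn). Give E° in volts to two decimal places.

-0.76 V

E°cell = −ΔG°/(nF) = −(-146.7×10³)/((2)(96485)) = +0.760 V.
Since H⁺/H₂ is the cathode and Zn²⁺/Zn the anode, E°cell = E°(H⁺/H₂) − E°(Zn²⁺/Zn).
So E°(Zn²⁺/Zn) = E°(H⁺/H₂) − E°cell = (+0.00) − (+0.760) = -0.76 V.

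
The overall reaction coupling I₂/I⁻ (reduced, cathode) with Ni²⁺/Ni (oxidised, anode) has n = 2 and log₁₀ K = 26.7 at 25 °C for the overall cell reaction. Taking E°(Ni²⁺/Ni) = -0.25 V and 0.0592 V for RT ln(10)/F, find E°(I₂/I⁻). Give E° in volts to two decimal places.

+0.54 V

E°cell = (0.0592/n)·log K = (0.0592/2)(26.7) = +0.790 V.
Since I₂/I⁻ is the cathode and Ni²⁺/Ni the anode, E°cell = E°(I₂/I⁻) − E°(Ni²⁺/Ni).
So E°(I₂/I⁻) = E°cell + E°(Ni²⁺/Ni) = +0.790 + (-0.25) = +0.54 V.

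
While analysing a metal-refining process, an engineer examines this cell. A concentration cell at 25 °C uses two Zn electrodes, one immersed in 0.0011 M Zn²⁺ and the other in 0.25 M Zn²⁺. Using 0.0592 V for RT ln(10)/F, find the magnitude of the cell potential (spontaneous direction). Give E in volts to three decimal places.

For a concentration cell E°cell = 0. The 0.25 M side is the cathode (reduction is favoured where [Zn²⁺] is higher).
With n = 2, E = −(0.0592/2) log([Zn²⁺]ₐₙ/[Zn²⁺]꜀ₐₜ) = −(0.0592/2) log(0.0011/0.25) = −(0.0592/2)(-2.357) = +0.070 V.

+0.070 V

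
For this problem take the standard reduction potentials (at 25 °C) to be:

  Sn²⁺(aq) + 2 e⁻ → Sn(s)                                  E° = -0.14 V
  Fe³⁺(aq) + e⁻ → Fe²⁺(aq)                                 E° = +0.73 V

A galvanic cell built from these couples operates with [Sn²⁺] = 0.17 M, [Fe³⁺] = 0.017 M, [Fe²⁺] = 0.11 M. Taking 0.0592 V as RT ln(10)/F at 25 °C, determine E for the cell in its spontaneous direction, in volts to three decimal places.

Fe³⁺/Fe²⁺ is the cathode (higher E°), Sn²⁺/Sn the anode: E°cell = +0.73 − (-0.14) = +0.87 V, n = 2.
Overall: 2 Fe³⁺(aq) + Sn(s) → 2 Fe²⁺(aq) + Sn²⁺(aq)
Q = [Fe²⁺]^2·[Sn²⁺] / ([Fe³⁺]^2); log Q = 0.852.
E = E° − (0.0592/n) log Q = +0.87 − (0.0592/2)(0.852) = +0.845 V.

+0.845 V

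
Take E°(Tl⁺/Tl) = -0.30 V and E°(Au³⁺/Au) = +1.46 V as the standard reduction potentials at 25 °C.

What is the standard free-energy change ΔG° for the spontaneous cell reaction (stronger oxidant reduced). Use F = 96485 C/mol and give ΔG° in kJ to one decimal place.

Au³⁺/Au (E° = +1.46 V) is the cathode; Tl⁺/Tl (E° = -0.30 V) is the anode, so E°cell = +1.76 V.
Balancing electrons gives n = 3 (lcm of 3 and 1).
ΔG° = −nFE° = −(3)(96485)(+1.76) = -509,441 J = -509.4 kJ.

-509.4 kJ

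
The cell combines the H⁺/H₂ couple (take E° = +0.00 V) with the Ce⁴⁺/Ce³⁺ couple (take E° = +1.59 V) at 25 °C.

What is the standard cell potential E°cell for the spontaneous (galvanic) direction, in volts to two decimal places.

+1.59 V

The Ce⁴⁺/Ce³⁺ couple has the higher reduction potential, so it is the cathode; H⁺/H₂ is oxidised at the anode.
E°cell = E°(cathode) − E°(anode) = (+1.59) − (+0.00) = +1.59 V.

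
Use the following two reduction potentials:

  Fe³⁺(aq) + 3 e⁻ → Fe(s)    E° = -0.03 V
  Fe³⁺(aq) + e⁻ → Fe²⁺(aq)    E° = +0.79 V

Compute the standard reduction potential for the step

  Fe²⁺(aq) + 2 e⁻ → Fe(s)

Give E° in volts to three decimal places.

-0.440 V

Sequential free energies add, so n₃E°₃ = n₁E°₁ + n₂E°₂.
With n₃ = 3, and the known step contributing 1×(+0.79) V, the unknown satisfies 2·E° = 3×(-0.03) − 1×(+0.79) = -0.880.
E° = -0.880 / 2 = -0.440 V.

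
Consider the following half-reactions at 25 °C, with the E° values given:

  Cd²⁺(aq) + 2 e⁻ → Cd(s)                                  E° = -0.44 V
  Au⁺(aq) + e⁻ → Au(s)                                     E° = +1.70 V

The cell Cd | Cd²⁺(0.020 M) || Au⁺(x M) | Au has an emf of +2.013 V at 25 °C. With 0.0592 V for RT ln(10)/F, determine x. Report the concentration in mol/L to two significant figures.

Au⁺/Au is the cathode, Cd²⁺/Cd the anode: E°cell = +2.14 V, n = 2.
Overall reaction: 2 Au⁺(aq) + Cd(s) → 2 Au(s) + Cd²⁺(aq); Q = [Cd²⁺]^1/[Au⁺]^2.
From E = E° − (0.0592/n) log Q: log Q = (E° − E)·n/0.0592 = (+2.14 − (+2.013))·2/0.0592 = 4.2905.
So 2·log[Au⁺] = 1·log(0.02) − log Q = -1.6990 − (4.2905) = -5.9895; log[Au⁺] = -5.9895 / 2 = -2.9947; [Au⁺] = 10^(-2.9947) ≈ 0.0010 M.

0.0010 M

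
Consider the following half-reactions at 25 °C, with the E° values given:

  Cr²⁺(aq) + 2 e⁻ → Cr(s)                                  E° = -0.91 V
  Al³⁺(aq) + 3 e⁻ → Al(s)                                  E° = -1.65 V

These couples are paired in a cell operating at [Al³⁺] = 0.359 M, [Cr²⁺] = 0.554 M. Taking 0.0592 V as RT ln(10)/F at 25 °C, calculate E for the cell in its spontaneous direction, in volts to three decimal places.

+0.741 V

Cr²⁺/Cr is the cathode (higher E°), Al³⁺/Al the anode: E°cell = -0.91 − (-1.65) = +0.74 V, n = 6.
Overall: 3 Cr²⁺(aq) + 2 Al(s) → 3 Cr(s) + 2 Al³⁺(aq)
Q = [Al³⁺]^2 / ([Cr²⁺]^3); log Q = -0.120.
E = E° − (0.0592/n) log Q = +0.74 − (0.0592/6)(-0.120) = +0.741 V.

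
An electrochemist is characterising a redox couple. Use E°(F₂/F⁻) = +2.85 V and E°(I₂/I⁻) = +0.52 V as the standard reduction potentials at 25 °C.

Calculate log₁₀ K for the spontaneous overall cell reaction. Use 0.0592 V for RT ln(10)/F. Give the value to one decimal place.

78.7

Cathode: F₂/F⁻; anode: I₂/I⁻. E°cell = +2.33 V, n = 2.
log K = nE°cell / 0.0592 = (2)(+2.33) / 0.0592 = 78.7.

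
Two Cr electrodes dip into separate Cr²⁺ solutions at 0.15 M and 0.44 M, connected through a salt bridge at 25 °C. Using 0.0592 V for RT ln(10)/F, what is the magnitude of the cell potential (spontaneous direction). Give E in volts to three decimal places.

+0.014 V

For a concentration cell E°cell = 0. The 0.44 M side is the cathode (reduction is favoured where [Cr²⁺] is higher).
With n = 2, E = −(0.0592/2) log([Cr²⁺]ₐₙ/[Cr²⁺]꜀ₐₜ) = −(0.0592/2) log(0.15/0.44) = −(0.0592/2)(-0.467) = +0.014 V.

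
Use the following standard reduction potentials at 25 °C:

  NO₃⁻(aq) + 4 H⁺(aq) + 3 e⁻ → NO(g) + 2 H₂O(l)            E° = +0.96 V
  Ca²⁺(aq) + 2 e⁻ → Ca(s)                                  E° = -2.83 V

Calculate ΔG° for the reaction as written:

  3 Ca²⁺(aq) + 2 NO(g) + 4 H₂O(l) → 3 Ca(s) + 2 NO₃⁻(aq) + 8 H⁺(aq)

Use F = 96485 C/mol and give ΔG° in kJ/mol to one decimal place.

+2194.1 kJ/mol

As written, Ca²⁺/Ca is reduced (cathode) and NO₃⁻/NO is oxidised (anode), so E°cell = (-2.83) − (+0.96) = -3.79 V.
Balancing electrons gives n = 6.
ΔG° = −nFE° = −(6)(96485)(-3.79) = 2,194,069 J = +2194.1 kJ/mol.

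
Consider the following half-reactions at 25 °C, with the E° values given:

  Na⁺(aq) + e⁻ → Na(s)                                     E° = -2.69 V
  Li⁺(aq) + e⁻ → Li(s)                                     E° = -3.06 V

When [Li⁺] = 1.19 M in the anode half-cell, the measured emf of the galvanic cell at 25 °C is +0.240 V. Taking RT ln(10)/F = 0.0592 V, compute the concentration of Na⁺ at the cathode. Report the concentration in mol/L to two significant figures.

0.0076 M

Na⁺/Na is the cathode, Li⁺/Li the anode: E°cell = +0.37 V, n = 1.
Overall reaction: Na⁺(aq) + Li(s) → Na(s) + Li⁺(aq); Q = [Li⁺]^1/[Na⁺]^1.
From E = E° − (0.0592/n) log Q: log Q = (E° − E)·n/0.0592 = (+0.37 − (+0.240))·1/0.0592 = 2.1959.
So 1·log[Na⁺] = 1·log(1.19) − log Q = 0.0755 − (2.1959) = -2.1204; [Na⁺] = 10^(-2.1204) ≈ 0.0076 M.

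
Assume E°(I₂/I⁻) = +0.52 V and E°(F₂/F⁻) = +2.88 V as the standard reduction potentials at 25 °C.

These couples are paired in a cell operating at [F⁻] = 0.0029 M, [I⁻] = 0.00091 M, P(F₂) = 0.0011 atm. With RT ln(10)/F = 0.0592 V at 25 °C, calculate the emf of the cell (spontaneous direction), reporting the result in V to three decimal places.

F₂/F⁻ is the cathode (higher E°), I₂/I⁻ the anode: E°cell = +2.88 − (+0.52) = +2.36 V, n = 2.
Overall: F₂(g) + 2 I⁻(aq) → 2 F⁻(aq) + I₂(s)
Q = [F⁻]^2 / (P(F₂)·[I⁻]^2); log Q = 3.965.
E = E° − (0.0592/n) log Q = +2.36 − (0.0592/2)(3.965) = +2.243 V.

+2.243 V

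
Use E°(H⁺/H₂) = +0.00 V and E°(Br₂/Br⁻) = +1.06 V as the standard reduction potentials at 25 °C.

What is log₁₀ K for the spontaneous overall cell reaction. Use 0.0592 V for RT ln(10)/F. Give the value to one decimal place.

35.8

Cathode: Br₂/Br⁻; anode: H⁺/H₂. E°cell = +1.06 V, n = 2.
log K = nE°cell / 0.0592 = (2)(+1.06) / 0.0592 = 35.8.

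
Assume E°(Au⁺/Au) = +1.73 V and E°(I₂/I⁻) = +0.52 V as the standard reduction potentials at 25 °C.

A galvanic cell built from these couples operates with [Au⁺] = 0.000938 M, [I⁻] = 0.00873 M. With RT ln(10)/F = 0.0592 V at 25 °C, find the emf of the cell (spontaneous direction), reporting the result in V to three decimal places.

Au⁺/Au is the cathode (higher E°), I₂/I⁻ the anode: E°cell = +1.73 − (+0.52) = +1.21 V, n = 2.
Overall: 2 Au⁺(aq) + 2 I⁻(aq) → 2 Au(s) + I₂(s)
Q = 1 / ([Au⁺]^2·[I⁻]^2); log Q = 10.174.
E = E° − (0.0592/n) log Q = +1.21 − (0.0592/2)(10.174) = +0.909 V.

+0.909 V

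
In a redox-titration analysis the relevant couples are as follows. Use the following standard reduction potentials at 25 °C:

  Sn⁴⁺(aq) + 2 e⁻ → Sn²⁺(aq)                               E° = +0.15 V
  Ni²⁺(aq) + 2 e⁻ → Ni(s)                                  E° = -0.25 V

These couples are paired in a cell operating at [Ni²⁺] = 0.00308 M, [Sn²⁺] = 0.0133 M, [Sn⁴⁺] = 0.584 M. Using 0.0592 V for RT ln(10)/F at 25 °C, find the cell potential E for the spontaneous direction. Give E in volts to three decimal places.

+0.523 V

Sn⁴⁺/Sn²⁺ is the cathode (higher E°), Ni²⁺/Ni the anode: E°cell = +0.15 − (-0.25) = +0.40 V, n = 2.
Overall: Sn⁴⁺(aq) + Ni(s) → Sn²⁺(aq) + Ni²⁺(aq)
Q = [Sn²⁺]·[Ni²⁺] / ([Sn⁴⁺]); log Q = -4.154.
E = E° − (0.0592/n) log Q = +0.40 − (0.0592/2)(-4.154) = +0.523 V.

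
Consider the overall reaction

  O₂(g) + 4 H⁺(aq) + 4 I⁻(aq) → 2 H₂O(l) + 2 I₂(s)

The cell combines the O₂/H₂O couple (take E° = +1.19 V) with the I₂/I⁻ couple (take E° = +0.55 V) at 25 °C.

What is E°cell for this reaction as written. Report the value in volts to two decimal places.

+0.64 V

The O₂/H₂O couple has the higher reduction potential, so it is the cathode; I₂/I⁻ is oxidised at the anode.
E°cell = E°(cathode) − E°(anode) = (+1.19) − (+0.55) = +0.64 V.
Since E°cell > 0, the reaction is spontaneous under standard conditions.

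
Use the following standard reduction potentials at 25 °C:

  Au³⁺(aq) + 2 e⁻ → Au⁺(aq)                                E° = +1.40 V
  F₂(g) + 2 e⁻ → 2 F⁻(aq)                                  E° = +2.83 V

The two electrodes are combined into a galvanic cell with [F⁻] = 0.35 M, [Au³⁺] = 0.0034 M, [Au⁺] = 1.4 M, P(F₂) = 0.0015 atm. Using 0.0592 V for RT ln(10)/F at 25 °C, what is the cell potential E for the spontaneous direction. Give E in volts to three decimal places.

F₂/F⁻ is the cathode (higher E°), Au³⁺/Au⁺ the anode: E°cell = +2.83 − (+1.40) = +1.43 V, n = 2.
Overall: F₂(g) + Au⁺(aq) → 2 F⁻(aq) + Au³⁺(aq)
Q = [F⁻]^2·[Au³⁺] / (P(F₂)·[Au⁺]); log Q = -0.703.
E = E° − (0.0592/n) log Q = +1.43 − (0.0592/2)(-0.703) = +1.451 V.

+1.451 V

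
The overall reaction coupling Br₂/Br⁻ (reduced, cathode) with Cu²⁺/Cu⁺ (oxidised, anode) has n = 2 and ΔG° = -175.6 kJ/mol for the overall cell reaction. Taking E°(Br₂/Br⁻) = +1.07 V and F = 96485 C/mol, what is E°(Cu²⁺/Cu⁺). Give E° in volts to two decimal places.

+0.16 V

E°cell = −ΔG°/(nF) = −(-175.6×10³)/((2)(96485)) = +0.910 V.
Since Br₂/Br⁻ is the cathode and Cu²⁺/Cu⁺ the anode, E°cell = E°(Br₂/Br⁻) − E°(Cu²⁺/Cu⁺).
So E°(Cu²⁺/Cu⁺) = E°(Br₂/Br⁻) − E°cell = (+1.07) − (+0.910) = +0.16 V.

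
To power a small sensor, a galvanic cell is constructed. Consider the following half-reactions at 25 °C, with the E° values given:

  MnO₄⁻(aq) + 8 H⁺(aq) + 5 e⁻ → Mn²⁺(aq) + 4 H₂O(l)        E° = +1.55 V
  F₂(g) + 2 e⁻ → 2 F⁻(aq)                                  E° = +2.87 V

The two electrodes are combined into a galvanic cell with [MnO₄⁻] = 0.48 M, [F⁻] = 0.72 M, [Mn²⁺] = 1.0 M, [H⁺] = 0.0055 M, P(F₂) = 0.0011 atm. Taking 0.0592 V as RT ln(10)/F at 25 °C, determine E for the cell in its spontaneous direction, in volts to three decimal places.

+1.459 V

F₂/F⁻ is the cathode (higher E°), MnO₄⁻/Mn²⁺ the anode: E°cell = +2.87 − (+1.55) = +1.32 V, n = 10.
Overall: 5 F₂(g) + 2 Mn²⁺(aq) + 8 H₂O(l) → 10 F⁻(aq) + 2 MnO₄⁻(aq) + 16 H⁺(aq)
Q = [F⁻]^10·[MnO₄⁻]^2·[H⁺]^16 / (P(F₂)^5·[Mn²⁺]^2); log Q = -23.425.
E = E° − (0.0592/n) log Q = +1.32 − (0.0592/10)(-23.425) = +1.459 V.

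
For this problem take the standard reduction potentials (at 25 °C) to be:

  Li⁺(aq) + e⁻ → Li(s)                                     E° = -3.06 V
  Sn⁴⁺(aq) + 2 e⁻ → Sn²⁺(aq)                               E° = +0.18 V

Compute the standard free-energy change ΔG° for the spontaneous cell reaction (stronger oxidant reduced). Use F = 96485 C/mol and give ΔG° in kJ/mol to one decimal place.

-625.2 kJ/mol

Sn⁴⁺/Sn²⁺ (E° = +0.18 V) is the cathode; Li⁺/Li (E° = -3.06 V) is the anode, so E°cell = +3.24 V.
Balancing electrons gives n = 2 (lcm of 2 and 1).
ΔG° = −nFE° = −(2)(96485)(+3.24) = -625,223 J = -625.2 kJ/mol.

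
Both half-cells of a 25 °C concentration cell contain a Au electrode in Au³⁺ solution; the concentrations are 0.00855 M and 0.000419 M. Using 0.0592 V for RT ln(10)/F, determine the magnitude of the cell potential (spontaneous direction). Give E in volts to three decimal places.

For a concentration cell E°cell = 0. The 0.00855 M side is the cathode (reduction is favoured where [Au³⁺] is higher).
With n = 3, E = −(0.0592/3) log([Au³⁺]ₐₙ/[Au³⁺]꜀ₐₜ) = −(0.0592/3) log(0.000419/0.00855) = −(0.0592/3)(-1.310) = +0.026 V.

+0.026 V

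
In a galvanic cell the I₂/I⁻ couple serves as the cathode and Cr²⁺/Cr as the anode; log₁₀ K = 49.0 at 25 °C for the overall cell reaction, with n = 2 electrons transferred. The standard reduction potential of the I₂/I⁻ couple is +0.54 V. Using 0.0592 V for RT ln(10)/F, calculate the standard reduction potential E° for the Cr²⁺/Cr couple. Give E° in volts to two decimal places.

E°cell = (0.0592/n)·log K = (0.0592/2)(49.0) = +1.450 V.
Since I₂/I⁻ is the cathode and Cr²⁺/Cr the anode, E°cell = E°(I₂/I⁻) − E°(Cr²⁺/Cr).
So E°(Cr²⁺/Cr) = E°(I₂/I⁻) − E°cell = (+0.54) − (+1.450) = -0.91 V.

-0.91 V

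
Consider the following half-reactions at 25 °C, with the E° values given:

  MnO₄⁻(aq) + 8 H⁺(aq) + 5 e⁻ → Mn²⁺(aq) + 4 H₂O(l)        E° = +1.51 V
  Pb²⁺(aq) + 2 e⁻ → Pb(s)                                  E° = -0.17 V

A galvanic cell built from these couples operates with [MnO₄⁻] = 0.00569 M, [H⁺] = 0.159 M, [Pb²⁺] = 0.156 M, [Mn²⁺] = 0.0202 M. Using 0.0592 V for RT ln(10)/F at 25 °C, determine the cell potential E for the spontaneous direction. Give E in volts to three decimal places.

+1.622 V

MnO₄⁻/Mn²⁺ is the cathode (higher E°), Pb²⁺/Pb the anode: E°cell = +1.51 − (-0.17) = +1.68 V, n = 10.
Overall: 2 MnO₄⁻(aq) + 16 H⁺(aq) + 5 Pb(s) → 2 Mn²⁺(aq) + 8 H₂O(l) + 5 Pb²⁺(aq)
Q = [Mn²⁺]^2·[Pb²⁺]^5 / ([MnO₄⁻]^2·[H⁺]^16); log Q = 9.844.
E = E° − (0.0592/n) log Q = +1.68 − (0.0592/10)(9.844) = +1.622 V.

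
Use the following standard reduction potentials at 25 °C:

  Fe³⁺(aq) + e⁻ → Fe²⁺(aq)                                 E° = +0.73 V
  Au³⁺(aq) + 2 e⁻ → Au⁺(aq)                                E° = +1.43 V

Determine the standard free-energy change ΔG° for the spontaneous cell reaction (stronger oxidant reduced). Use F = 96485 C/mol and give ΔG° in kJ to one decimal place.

Au³⁺/Au⁺ (E° = +1.43 V) is the cathode; Fe³⁺/Fe²⁺ (E° = +0.73 V) is the anode, so E°cell = +0.70 V.
Balancing electrons gives n = 2 (lcm of 2 and 1).
ΔG° = −nFE° = −(2)(96485)(+0.70) = -135,079 J = -135.1 kJ.

-135.1 kJ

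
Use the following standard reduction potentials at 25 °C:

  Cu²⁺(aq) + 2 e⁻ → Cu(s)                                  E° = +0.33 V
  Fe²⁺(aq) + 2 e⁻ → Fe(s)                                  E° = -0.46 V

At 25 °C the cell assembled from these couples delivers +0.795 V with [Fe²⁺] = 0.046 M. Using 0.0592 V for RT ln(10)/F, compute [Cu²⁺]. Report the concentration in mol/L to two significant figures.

Cu²⁺/Cu is the cathode, Fe²⁺/Fe the anode: E°cell = +0.79 V, n = 2.
Overall reaction: Cu²⁺(aq) + Fe(s) → Cu(s) + Fe²⁺(aq); Q = [Fe²⁺]^1/[Cu²⁺]^1.
From E = E° − (0.0592/n) log Q: log Q = (E° − E)·n/0.0592 = (+0.79 − (+0.795))·2/0.0592 = -0.1689.
So 1·log[Cu²⁺] = 1·log(0.046) − log Q = -1.3372 − (-0.1689) = -1.1683; [Cu²⁺] = 10^(-1.1683) ≈ 0.068 M.

0.068 M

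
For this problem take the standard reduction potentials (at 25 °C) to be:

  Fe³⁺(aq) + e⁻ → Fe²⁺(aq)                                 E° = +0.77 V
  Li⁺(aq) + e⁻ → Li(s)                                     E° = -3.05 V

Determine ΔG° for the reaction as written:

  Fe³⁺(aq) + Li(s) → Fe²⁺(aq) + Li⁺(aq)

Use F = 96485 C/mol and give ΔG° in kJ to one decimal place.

-368.6 kJ

As written, Fe³⁺/Fe²⁺ is reduced (cathode) and Li⁺/Li is oxidised (anode), so E°cell = (+0.77) − (-3.05) = +3.82 V.
Balancing electrons gives n = 1.
ΔG° = −nFE° = −(1)(96485)(+3.82) = -368,573 J = -368.6 kJ.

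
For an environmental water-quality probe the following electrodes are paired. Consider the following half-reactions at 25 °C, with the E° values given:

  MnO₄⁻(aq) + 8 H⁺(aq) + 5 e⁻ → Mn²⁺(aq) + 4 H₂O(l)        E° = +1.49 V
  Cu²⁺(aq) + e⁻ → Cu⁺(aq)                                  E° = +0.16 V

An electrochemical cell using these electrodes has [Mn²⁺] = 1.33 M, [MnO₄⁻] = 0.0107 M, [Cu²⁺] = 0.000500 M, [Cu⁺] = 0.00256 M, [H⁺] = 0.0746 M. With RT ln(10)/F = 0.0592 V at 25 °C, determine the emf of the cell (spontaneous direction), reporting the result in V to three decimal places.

+1.240 V

MnO₄⁻/Mn²⁺ is the cathode (higher E°), Cu²⁺/Cu⁺ the anode: E°cell = +1.49 − (+0.16) = +1.33 V, n = 5.
Overall: MnO₄⁻(aq) + 8 H⁺(aq) + 5 Cu⁺(aq) → Mn²⁺(aq) + 4 H₂O(l) + 5 Cu²⁺(aq)
Q = [Mn²⁺]·[Cu²⁺]^5 / ([MnO₄⁻]·[H⁺]^8·[Cu⁺]^5); log Q = 7.566.
E = E° − (0.0592/n) log Q = +1.33 − (0.0592/5)(7.566) = +1.240 V.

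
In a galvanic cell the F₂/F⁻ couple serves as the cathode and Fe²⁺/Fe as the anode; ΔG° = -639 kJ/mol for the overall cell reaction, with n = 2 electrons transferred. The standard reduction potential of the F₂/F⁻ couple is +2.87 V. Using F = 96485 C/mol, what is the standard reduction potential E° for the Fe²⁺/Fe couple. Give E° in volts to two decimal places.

E°cell = −ΔG°/(nF) = −(-639×10³)/((2)(96485)) = +3.311 V.
Since F₂/F⁻ is the cathode and Fe²⁺/Fe the anode, E°cell = E°(F₂/F⁻) − E°(Fe²⁺/Fe).
So E°(Fe²⁺/Fe) = E°(F₂/F⁻) − E°cell = (+2.87) − (+3.311) = -0.44 V.

-0.44 V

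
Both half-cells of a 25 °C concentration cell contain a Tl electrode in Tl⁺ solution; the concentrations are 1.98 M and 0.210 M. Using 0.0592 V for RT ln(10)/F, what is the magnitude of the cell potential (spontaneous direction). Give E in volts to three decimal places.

For a concentration cell E°cell = 0. The 1.98 M side is the cathode (reduction is favoured where [Tl⁺] is higher).
With n = 1, E = −(0.0592/1) log([Tl⁺]ₐₙ/[Tl⁺]꜀ₐₜ) = −(0.0592/1) log(0.21/1.98) = −(0.0592/1)(-0.974) = +0.058 V.

+0.058 V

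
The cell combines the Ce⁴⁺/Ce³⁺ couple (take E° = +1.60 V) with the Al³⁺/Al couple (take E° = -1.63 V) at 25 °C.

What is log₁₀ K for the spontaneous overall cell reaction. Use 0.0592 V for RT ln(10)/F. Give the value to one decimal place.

163.7

Cathode: Ce⁴⁺/Ce³⁺; anode: Al³⁺/Al. E°cell = +3.23 V, n = 3.
log K = nE°cell / 0.0592 = (3)(+3.23) / 0.0592 = 163.7.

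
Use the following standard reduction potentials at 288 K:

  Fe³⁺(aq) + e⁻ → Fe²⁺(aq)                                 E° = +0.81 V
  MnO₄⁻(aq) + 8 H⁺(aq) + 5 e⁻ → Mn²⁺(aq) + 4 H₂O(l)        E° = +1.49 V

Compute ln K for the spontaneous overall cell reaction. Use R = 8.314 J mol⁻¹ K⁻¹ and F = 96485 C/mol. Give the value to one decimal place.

Cathode: MnO₄⁻/Mn²⁺; anode: Fe³⁺/Fe²⁺. E°cell = (+1.49) − (+0.81) = +0.68 V, with n = 5.
ΔG° = −nFE° = −RT ln K, so ln K = nFE°/(RT) = (5)(96485)(+0.68) / ((8.314)(288)) = 137.005.

137.0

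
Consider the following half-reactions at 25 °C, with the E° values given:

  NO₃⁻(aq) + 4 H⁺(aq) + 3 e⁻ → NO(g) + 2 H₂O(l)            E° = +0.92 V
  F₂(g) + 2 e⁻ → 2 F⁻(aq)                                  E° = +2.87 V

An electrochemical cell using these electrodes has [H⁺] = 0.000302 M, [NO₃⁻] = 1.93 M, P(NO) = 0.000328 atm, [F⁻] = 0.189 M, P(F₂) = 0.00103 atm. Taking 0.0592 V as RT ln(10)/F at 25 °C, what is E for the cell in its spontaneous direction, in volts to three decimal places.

F₂/F⁻ is the cathode (higher E°), NO₃⁻/NO the anode: E°cell = +2.87 − (+0.92) = +1.95 V, n = 6.
Overall: 3 F₂(g) + 2 NO(g) + 4 H₂O(l) → 6 F⁻(aq) + 2 NO₃⁻(aq) + 8 H⁺(aq)
Q = [F⁻]^6·[NO₃⁻]^2·[H⁺]^8 / (P(F₂)^3·P(NO)^2); log Q = -16.000.
E = E° − (0.0592/n) log Q = +1.95 − (0.0592/6)(-16.000) = +2.108 V.

+2.108 V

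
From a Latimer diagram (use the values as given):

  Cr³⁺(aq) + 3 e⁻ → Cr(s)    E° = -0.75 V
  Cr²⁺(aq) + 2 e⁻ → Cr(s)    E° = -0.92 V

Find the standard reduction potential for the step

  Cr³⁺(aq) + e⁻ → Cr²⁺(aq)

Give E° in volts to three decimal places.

Sequential free energies add, so n₃E°₃ = n₁E°₁ + n₂E°₂.
With n₃ = 3, and the known step contributing 2×(-0.92) V, the unknown satisfies 1·E° = 3×(-0.75) − 2×(-0.92) = -0.410.
E° = -0.410 / 1 = -0.410 V.

-0.410 V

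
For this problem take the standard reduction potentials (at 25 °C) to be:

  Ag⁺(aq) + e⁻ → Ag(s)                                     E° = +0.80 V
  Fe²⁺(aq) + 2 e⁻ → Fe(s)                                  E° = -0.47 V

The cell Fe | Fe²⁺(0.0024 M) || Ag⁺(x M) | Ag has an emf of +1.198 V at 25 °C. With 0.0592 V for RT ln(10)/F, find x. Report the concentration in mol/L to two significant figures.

0.0030 M

Ag⁺/Ag is the cathode, Fe²⁺/Fe the anode: E°cell = +1.27 V, n = 2.
Overall reaction: 2 Ag⁺(aq) + Fe(s) → 2 Ag(s) + Fe²⁺(aq); Q = [Fe²⁺]^1/[Ag⁺]^2.
From E = E° − (0.0592/n) log Q: log Q = (E° − E)·n/0.0592 = (+1.27 − (+1.198))·2/0.0592 = 2.4324.
So 2·log[Ag⁺] = 1·log(0.0024) − log Q = -2.6198 − (2.4324) = -5.0522; log[Ag⁺] = -5.0522 / 2 = -2.5261; [Ag⁺] = 10^(-2.5261) ≈ 0.0030 M.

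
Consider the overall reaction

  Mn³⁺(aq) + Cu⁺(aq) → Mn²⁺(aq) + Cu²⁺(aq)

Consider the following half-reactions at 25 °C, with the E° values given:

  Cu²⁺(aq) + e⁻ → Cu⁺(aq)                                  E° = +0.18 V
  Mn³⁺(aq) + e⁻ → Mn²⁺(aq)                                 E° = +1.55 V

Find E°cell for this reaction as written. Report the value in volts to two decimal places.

The Mn³⁺/Mn²⁺ couple has the higher reduction potential, so it is the cathode; Cu²⁺/Cu⁺ is oxidised at the anode.
E°cell = E°(cathode) − E°(anode) = (+1.55) − (+0.18) = +1.37 V.

+1.37 V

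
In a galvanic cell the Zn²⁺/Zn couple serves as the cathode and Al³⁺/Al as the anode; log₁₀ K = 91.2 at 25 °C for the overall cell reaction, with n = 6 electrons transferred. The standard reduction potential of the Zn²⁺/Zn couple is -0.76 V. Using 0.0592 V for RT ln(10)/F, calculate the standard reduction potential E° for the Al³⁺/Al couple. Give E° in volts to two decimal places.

E°cell = (0.0592/n)·log K = (0.0592/6)(91.2) = +0.900 V.
Since Zn²⁺/Zn is the cathode and Al³⁺/Al the anode, E°cell = E°(Zn²⁺/Zn) − E°(Al³⁺/Al).
So E°(Al³⁺/Al) = E°(Zn²⁺/Zn) − E°cell = (-0.76) − (+0.900) = -1.66 V.

-1.66 V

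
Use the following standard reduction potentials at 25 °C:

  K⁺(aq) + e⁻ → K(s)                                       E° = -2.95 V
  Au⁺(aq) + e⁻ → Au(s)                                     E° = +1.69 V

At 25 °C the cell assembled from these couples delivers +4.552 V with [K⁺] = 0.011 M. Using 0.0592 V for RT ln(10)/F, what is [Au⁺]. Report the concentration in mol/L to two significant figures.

Au⁺/Au is the cathode, K⁺/K the anode: E°cell = +4.64 V, n = 1.
Overall reaction: Au⁺(aq) + K(s) → Au(s) + K⁺(aq); Q = [K⁺]^1/[Au⁺]^1.
From E = E° − (0.0592/n) log Q: log Q = (E° − E)·n/0.0592 = (+4.64 − (+4.552))·1/0.0592 = 1.4865.
So 1·log[Au⁺] = 1·log(0.011) − log Q = -1.9586 − (1.4865) = -3.4451; [Au⁺] = 10^(-3.4451) ≈ 0.00036 M.

0.00036 M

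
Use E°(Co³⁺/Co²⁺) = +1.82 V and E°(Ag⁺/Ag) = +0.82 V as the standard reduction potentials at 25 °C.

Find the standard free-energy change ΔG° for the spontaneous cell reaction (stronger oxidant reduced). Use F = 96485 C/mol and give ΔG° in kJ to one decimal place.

-96.5 kJ

Co³⁺/Co²⁺ (E° = +1.82 V) is the cathode; Ag⁺/Ag (E° = +0.82 V) is the anode, so E°cell = +1.00 V.
Balancing electrons gives n = 1 (lcm of 1 and 1).
ΔG° = −nFE° = −(1)(96485)(+1.00) = -96,485 J = -96.5 kJ.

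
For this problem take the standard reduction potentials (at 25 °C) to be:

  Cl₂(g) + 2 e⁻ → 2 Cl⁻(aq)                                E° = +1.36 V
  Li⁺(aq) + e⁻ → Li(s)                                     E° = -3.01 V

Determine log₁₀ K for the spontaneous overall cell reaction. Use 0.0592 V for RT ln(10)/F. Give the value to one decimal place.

147.6

Cathode: Cl₂/Cl⁻; anode: Li⁺/Li. E°cell = +4.37 V, n = 2.
log K = nE°cell / 0.0592 = (2)(+4.37) / 0.0592 = 147.6.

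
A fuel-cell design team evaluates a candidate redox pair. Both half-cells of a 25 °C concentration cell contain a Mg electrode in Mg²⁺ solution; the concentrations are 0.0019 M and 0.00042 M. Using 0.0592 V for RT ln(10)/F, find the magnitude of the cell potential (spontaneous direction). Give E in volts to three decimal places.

For a concentration cell E°cell = 0. The 0.0019 M side is the cathode (reduction is favoured where [Mg²⁺] is higher).
With n = 2, E = −(0.0592/2) log([Mg²⁺]ₐₙ/[Mg²⁺]꜀ₐₜ) = −(0.0592/2) log(0.00042/0.0019) = −(0.0592/2)(-0.656) = +0.019 V.

+0.019 V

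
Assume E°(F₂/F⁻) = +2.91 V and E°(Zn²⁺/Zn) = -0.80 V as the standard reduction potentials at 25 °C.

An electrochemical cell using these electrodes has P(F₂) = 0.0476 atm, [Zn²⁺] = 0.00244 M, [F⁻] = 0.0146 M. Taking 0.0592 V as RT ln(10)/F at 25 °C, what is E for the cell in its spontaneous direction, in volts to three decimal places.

F₂/F⁻ is the cathode (higher E°), Zn²⁺/Zn the anode: E°cell = +2.91 − (-0.80) = +3.71 V, n = 2.
Overall: F₂(g) + Zn(s) → 2 F⁻(aq) + Zn²⁺(aq)
Q = [F⁻]^2·[Zn²⁺] / (P(F₂)); log Q = -4.962.
E = E° − (0.0592/n) log Q = +3.71 − (0.0592/2)(-4.962) = +3.857 V.

+3.857 V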